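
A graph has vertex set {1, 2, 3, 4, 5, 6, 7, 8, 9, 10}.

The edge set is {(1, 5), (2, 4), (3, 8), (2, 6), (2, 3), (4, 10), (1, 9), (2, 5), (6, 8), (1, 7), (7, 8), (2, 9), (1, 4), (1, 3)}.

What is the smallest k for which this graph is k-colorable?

1 and 7 are adjacent, so at least 2 colors are needed.
2 colors suffice: color red → {1, 2, 8, 10}; color blue → {3, 4, 5, 6, 7, 9}. Every edge joins two different colors.

2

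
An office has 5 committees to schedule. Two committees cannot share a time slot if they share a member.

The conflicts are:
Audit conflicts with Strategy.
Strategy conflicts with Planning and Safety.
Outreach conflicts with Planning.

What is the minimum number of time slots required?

2

Outreach and Planning conflict, so at least 2 time slots are needed.
2 time slots suffice: time slot 1 → {Strategy, Outreach}; time slot 2 → {Audit, Planning, Safety}. Every pair that conflicts lands in different time slots.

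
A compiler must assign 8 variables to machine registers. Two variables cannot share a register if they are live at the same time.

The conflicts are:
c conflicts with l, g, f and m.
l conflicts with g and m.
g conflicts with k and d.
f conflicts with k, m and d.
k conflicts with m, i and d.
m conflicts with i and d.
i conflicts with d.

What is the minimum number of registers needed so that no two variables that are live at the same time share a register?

4

f, k, m, d all conflict with each other, so at least 4 registers are needed.
A valid assignment using 4 registers: c=2, l=3, g=1, f=4, k=2, m=1, i=4, d=3. No two conflicting variables share a register.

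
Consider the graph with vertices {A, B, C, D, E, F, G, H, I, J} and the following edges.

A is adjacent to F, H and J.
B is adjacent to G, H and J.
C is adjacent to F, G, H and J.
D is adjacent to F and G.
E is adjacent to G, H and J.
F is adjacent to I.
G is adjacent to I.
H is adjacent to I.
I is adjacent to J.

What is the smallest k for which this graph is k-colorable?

2

A and F are adjacent, so at least 2 colors are needed.
2 colors suffice: color 1 → {F, G, H, J}; color 2 → {A, B, C, D, E, I}. Each edge has distinct colors on its endpoints.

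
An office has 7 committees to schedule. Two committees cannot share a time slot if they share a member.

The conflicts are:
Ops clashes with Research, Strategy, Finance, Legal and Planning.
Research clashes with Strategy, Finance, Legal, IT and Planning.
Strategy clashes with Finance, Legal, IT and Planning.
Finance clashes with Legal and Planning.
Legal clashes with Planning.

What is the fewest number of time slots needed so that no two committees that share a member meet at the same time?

Ops, Research, Strategy, Finance, Legal, Planning all conflict with each other, so at least 6 time slots are needed.
Using 6 time slots: Ops=6, Research=2, Strategy=1, Finance=5, Legal=4, IT=3, Planning=3. Each listed conflict is separated.

6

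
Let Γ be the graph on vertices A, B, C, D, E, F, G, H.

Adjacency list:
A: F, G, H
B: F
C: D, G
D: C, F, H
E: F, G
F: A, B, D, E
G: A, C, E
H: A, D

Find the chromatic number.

3

The cycle G-C-D-F-A-G has odd length 5, so it cannot be 2-colored; at least 3 colors are needed.
3 colors suffice: color red → {F, G, H}; color blue → {A, B, D, E}; color green → {C}. Every edge joins two different colors.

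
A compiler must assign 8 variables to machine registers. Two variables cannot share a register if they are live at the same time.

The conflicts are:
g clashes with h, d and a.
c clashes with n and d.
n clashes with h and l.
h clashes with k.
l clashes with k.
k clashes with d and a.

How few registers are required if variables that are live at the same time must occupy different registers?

3

The cycle h-k-d-c-n-h has odd length 5, so it cannot be 2-colored; at least 3 registers are needed.
3 registers suffice: g=1, c=3, n=1, h=2, l=2, k=1, d=2, a=2. No two conflicting variables share a register.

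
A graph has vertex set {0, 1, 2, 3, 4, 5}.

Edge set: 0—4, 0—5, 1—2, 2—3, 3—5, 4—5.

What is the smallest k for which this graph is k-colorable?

0, 4, 5 form a triangle, so at least 3 colors are needed.
A valid assignment using 3 colors: 0=c, 1=b, 2=a, 3=b, 4=b, 5=a. Every edge joins two different colors.

3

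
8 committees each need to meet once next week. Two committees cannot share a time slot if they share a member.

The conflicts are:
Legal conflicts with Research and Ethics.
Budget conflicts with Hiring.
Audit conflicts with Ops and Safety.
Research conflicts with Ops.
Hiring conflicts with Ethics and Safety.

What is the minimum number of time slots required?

3

The cycle Ops-Audit-Safety-Hiring-Ethics-Legal-Research-Ops has odd length 7, so it cannot be 2-colored; at least 3 time slots are needed.
3 time slots suffice: Legal=1, Budget=2, Audit=3, Research=2, Ops=1, Hiring=1, Ethics=2, Safety=2. No two conflicting committees share a time slot.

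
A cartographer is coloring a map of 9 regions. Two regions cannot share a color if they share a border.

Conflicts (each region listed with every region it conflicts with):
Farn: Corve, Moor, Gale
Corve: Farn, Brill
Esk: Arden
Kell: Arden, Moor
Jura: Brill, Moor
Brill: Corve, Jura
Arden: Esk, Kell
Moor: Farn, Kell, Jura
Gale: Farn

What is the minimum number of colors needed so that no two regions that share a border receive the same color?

The cycle Corve-Farn-Moor-Jura-Brill-Corve has odd length 5, so it cannot be 2-colored; at least 3 colors are needed.
3 colors suffice: color 1 → {Farn, Esk, Kell, Brill}; color 2 → {Corve, Arden, Moor, Gale}; color 3 → {Jura}. No two conflicting regions share a color.

3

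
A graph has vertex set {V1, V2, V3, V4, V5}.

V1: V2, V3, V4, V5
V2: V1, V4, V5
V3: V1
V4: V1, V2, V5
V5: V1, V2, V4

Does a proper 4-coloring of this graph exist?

The chromatic number is 4. V1, V2, V4, V5 are pairwise adjacent (a clique of size 4), so at least 4 colors are needed.
A valid assignment using 4 colors: V1=1, V2=3, V3=2, V4=2, V5=4.
That is already a proper 4-coloring.

Yes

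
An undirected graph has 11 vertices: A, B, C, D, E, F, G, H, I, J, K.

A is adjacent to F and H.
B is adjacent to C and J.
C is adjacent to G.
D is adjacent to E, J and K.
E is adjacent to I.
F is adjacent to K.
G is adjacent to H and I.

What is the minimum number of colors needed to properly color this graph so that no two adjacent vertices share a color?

3

The cycle D-J-B-C-G-I-E-D has odd length 7, so it cannot be 2-colored; at least 3 colors are needed.
One proper 3-coloring: A=2, B=1, C=2, D=1, E=2, F=1, G=1, H=3, I=3, J=2, K=2. Every edge joins two different colors.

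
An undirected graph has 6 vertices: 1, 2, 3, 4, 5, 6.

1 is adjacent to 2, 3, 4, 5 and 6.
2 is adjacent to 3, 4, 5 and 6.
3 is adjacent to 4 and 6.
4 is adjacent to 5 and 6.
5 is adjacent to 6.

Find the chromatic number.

1, 2, 3, 4, 6 form a clique, so at least 5 colors are needed.
5 colors suffice: color red → {1}; color blue → {4}; color green → {6}; color yellow → {2}; color purple → {3, 5}. Each edge has distinct colors on its endpoints.

5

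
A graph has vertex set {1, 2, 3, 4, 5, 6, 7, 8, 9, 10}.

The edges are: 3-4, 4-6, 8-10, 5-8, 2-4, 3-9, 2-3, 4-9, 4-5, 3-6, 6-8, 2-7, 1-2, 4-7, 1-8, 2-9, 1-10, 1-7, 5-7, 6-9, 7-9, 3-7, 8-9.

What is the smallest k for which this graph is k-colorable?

2, 3, 4, 7, 9 form a clique, so at least 5 colors are needed.
5 colors suffice: color a → {1, 5, 9}; color b → {7, 8}; color c → {4, 10}; color d → {2, 6}; color e → {3}. Every edge joins two different colors.

5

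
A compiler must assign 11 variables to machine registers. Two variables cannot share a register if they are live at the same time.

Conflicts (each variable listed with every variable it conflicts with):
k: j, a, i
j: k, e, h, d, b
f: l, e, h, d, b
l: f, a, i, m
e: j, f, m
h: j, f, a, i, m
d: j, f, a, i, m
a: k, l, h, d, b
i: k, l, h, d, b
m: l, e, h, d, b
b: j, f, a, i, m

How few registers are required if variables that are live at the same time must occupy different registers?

2

d and i conflict, so at least 2 registers are needed.
A valid assignment using 2 registers: k=1, j=2, f=2, l=1, e=1, h=1, d=1, a=2, i=2, m=2, b=1. No two conflicting variables share a register.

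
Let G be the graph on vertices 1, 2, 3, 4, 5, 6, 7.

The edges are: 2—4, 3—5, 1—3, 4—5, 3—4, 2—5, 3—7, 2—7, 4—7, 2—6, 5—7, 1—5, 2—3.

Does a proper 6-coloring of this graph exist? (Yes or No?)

The chromatic number is 5. 2, 3, 4, 5, 7 are pairwise adjacent (a clique of size 5), so at least 5 colors are needed.
5 colors suffice: 1=b, 2=b, 3=c, 4=d, 5=a, 6=a, 7=e.
Since 6 ≥ 5, a proper 6-coloring certainly exists.

Yes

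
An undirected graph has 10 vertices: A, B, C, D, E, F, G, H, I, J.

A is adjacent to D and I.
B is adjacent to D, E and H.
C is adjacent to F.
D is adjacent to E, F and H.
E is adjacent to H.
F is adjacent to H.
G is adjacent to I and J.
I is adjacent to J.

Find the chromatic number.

4

B, D, E, H are pairwise adjacent (a clique of size 4), so at least 4 colors are needed.
A valid assignment using 4 colors: A=2, B=4, C=1, D=1, E=3, F=3, G=3, H=2, I=1, J=2. No two adjacent vertices share a color.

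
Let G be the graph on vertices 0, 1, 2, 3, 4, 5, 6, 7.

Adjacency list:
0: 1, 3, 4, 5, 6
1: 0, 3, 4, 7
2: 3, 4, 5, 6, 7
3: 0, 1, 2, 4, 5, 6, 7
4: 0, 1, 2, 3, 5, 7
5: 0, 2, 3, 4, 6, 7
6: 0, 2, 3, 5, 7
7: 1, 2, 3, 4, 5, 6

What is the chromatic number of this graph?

2, 3, 5, 6, 7 form a clique, so at least 5 colors are needed.
One proper 5-coloring: 0=blue, 1=yellow, 2=purple, 3=red, 4=green, 5=yellow, 6=green, 7=blue. Every edge joins two different colors.

5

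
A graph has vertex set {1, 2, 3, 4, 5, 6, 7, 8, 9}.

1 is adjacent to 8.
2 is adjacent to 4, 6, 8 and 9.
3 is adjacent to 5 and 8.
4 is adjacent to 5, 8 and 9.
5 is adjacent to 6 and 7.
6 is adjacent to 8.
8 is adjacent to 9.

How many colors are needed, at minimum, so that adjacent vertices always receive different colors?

2, 4, 8, 9 are pairwise adjacent (a clique of size 4), so at least 4 colors are needed.
4 colors suffice: color red → {5, 8}; color blue → {1, 3, 4, 6, 7}; color green → {2}; color yellow → {9}. Every edge joins two different colors.

4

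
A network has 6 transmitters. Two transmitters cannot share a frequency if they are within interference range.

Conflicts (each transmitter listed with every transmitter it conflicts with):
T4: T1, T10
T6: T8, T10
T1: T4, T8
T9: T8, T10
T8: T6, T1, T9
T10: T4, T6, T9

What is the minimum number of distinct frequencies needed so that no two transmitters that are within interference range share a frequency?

The cycle T10-T4-T1-T8-T6-T10 has odd length 5, so it cannot be 2-colored; at least 3 frequencies are needed.
Using 3 frequencies: T4=3, T6=2, T1=2, T9=2, T8=1, T10=1. Each listed conflict is separated.

3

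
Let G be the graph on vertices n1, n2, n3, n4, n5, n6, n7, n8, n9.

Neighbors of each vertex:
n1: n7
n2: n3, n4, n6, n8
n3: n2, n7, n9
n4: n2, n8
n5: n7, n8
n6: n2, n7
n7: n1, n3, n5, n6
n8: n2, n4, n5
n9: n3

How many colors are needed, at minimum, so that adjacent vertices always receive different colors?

n2, n4, n8 are mutually adjacent, so at least 3 colors are needed.
One proper 3-coloring: n1=blue, n2=red, n3=blue, n4=green, n5=green, n6=blue, n7=red, n8=blue, n9=red. Every edge joins two different colors.

3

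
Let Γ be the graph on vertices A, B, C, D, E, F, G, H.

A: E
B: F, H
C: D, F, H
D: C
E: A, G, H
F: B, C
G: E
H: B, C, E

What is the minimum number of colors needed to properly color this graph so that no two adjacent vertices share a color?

2

C and F are adjacent, so at least 2 colors are needed.
2 colors suffice: color red → {B, C, E}; color blue → {A, D, F, G, H}. No two adjacent vertices share a color.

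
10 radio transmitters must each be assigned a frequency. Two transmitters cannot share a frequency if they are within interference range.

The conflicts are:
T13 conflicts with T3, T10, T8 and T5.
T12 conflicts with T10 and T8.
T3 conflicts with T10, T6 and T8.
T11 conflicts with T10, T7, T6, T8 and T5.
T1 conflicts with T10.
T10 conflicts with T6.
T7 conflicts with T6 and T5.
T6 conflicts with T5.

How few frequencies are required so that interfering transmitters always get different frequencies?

4

T11, T7, T6, T5 pairwise conflict, so at least 4 frequencies are needed.
4 frequencies suffice: frequency 1 → {T10, T8, T5}; frequency 2 → {T13, T12, T11, T1}; frequency 3 → {T6}; frequency 4 → {T3, T7}. Every pair that conflicts lands in different frequencies.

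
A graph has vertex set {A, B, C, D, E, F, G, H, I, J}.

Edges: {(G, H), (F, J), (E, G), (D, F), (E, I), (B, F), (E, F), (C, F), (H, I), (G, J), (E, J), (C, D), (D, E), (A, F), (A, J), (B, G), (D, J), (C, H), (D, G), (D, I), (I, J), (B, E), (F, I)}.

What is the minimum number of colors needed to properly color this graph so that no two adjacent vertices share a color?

5

D, E, F, I, J form a clique, so at least 5 colors are needed.
5 colors suffice: A=3, B=2, C=2, D=4, E=3, F=1, G=1, H=3, I=5, J=2. No two adjacent vertices share a color.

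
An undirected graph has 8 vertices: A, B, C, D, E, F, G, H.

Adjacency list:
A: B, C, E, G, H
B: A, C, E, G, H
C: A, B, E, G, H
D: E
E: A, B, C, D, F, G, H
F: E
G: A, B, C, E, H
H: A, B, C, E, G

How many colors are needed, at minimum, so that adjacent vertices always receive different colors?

6

A, B, C, E, G, H form a clique, so at least 6 colors are needed.
One proper 6-coloring: A=6, B=5, C=3, D=2, E=1, F=2, G=4, H=2. No two adjacent vertices share a color.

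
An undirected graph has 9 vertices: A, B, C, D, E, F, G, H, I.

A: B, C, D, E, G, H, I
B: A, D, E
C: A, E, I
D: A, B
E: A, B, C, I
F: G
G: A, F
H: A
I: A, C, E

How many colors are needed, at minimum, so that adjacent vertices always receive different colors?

A, C, E, I are mutually adjacent (a clique of size 4), so at least 4 colors are needed.
4 colors suffice: color 1 → {A, F}; color 2 → {D, E, G, H}; color 3 → {B, C}; color 4 → {I}. No two adjacent vertices share a color.

4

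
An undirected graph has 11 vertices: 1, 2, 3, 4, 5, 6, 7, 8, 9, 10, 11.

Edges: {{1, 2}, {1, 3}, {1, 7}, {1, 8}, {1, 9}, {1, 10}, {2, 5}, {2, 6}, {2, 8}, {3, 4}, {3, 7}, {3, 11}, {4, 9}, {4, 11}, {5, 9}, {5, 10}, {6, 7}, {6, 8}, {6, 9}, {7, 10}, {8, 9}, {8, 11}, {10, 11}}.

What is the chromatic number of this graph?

3

1, 3, 7 form a triangle, so at least 3 colors are needed.
A valid assignment using 3 colors: 1=a, 2=b, 3=c, 4=a, 5=a, 6=a, 7=b, 8=c, 9=b, 10=c, 11=b. No two adjacent vertices share a color.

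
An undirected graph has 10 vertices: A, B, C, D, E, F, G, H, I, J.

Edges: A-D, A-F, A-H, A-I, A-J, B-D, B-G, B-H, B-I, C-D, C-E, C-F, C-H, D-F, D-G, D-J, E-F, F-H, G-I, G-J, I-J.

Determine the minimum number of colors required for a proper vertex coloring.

3

A, F, H form a triangle, so at least 3 colors are needed.
3 colors suffice: A=2, B=3, C=2, D=1, E=1, F=3, G=2, H=1, I=1, J=3. No two adjacent vertices share a color.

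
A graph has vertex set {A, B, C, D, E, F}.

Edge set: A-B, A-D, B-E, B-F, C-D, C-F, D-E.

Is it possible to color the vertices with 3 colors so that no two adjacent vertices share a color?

Yes

The chromatic number is 3. The cycle F-C-D-A-B-F has odd length 5, so it cannot be 2-colored; at least 3 colors are needed.
3 colors suffice: color red → {B, D}; color blue → {A, E, F}; color green → {C}.
That is already a proper 3-coloring.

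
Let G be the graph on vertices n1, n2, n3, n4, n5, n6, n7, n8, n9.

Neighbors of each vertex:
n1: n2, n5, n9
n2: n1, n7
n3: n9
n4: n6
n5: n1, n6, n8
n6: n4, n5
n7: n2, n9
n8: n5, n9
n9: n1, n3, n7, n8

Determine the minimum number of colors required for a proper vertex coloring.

2

n5 and n6 are adjacent, so at least 2 colors are needed.
2 colors suffice: n1=2, n2=1, n3=2, n4=1, n5=1, n6=2, n7=2, n8=2, n9=1. No two adjacent vertices share a color.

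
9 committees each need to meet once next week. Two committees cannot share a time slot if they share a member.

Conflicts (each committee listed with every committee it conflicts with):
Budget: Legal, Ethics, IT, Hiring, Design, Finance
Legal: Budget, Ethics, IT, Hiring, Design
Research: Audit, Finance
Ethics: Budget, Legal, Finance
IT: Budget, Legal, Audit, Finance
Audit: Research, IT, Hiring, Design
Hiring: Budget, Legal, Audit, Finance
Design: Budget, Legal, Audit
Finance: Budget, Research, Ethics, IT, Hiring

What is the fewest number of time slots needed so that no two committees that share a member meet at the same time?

3

Budget, Ethics, Finance all conflict with each other, so at least 3 time slots are needed.
3 time slots suffice: time slot 1 → {Budget, Audit}; time slot 2 → {Legal, Finance}; time slot 3 → {Research, Ethics, IT, Hiring, Design}. No two conflicting committees share a time slot.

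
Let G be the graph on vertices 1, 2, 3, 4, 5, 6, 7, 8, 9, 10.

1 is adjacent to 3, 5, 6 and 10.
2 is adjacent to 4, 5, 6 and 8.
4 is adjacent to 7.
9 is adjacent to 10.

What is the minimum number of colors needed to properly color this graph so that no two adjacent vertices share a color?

2 and 5 are adjacent, so at least 2 colors are needed.
2 colors suffice: 1=red, 2=red, 3=blue, 4=blue, 5=blue, 6=blue, 7=red, 8=blue, 9=red, 10=blue. No two adjacent vertices share a color.

2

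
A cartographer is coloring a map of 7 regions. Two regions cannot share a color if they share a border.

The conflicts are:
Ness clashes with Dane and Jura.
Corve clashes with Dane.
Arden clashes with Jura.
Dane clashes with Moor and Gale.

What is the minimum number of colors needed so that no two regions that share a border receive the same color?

Dane and Gale conflict, so at least 2 colors are needed.
2 colors suffice: Ness=2, Corve=2, Arden=2, Dane=1, Jura=1, Moor=2, Gale=2. Every pair that conflicts lands in different colors.

2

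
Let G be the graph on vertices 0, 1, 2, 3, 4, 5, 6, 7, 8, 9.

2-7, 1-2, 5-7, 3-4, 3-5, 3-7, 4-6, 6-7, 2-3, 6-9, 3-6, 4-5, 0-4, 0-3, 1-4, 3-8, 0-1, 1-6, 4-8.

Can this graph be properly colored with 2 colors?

No

0, 3, 4 are mutually adjacent, so at least 3 colors are needed.
So 2 colors are not enough.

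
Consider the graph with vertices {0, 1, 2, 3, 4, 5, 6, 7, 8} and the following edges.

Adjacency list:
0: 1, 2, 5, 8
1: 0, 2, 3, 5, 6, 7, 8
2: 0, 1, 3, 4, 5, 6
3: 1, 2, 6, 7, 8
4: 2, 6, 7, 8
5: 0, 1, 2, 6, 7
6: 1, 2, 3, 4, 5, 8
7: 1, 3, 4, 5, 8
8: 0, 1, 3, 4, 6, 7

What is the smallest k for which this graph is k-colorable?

1, 3, 6, 8 are mutually adjacent (a clique of size 4), so at least 4 colors are needed.
4 colors suffice: color red → {1, 4}; color blue → {0, 6, 7}; color green → {2, 8}; color yellow → {3, 5}. Each edge has distinct colors on its endpoints.

4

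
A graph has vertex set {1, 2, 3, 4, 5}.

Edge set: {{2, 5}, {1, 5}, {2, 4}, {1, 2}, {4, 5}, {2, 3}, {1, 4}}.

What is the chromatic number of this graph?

4

1, 2, 4, 5 form a clique, so at least 4 colors are needed.
4 colors suffice: color a → {2}; color b → {1, 3}; color c → {5}; color d → {4}. No two adjacent vertices share a color.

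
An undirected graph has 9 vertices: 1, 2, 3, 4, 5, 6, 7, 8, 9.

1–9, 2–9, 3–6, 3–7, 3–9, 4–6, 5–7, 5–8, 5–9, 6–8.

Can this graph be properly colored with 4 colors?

The chromatic number is 3. The cycle 8-5-9-3-6-8 has odd length 5, so it cannot be 2-colored; at least 3 colors are needed.
3 colors suffice: color a → {6, 7, 9}; color b → {1, 2, 3, 4, 5}; color c → {8}.
Since 4 ≥ 3, a proper 4-coloring certainly exists.

Yes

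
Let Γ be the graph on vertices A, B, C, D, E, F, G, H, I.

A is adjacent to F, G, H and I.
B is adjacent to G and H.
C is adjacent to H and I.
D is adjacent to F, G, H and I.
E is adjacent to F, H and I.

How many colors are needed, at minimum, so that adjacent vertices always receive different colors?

E and H are adjacent, so at least 2 colors are needed.
2 colors suffice: A=2, B=2, C=2, D=2, E=2, F=1, G=1, H=1, I=1. Each edge has distinct colors on its endpoints.

2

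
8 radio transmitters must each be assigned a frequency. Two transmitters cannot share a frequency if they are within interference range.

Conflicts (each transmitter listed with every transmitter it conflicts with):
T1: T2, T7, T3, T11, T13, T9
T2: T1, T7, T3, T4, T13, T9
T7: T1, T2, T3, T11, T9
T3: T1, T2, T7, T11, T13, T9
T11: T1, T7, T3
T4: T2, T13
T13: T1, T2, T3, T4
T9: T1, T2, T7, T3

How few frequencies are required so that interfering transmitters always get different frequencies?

5

T1, T2, T7, T3, T9 are mutually in conflict, so at least 5 frequencies are needed.
A valid assignment using 5 frequencies: T1=3, T2=2, T7=4, T3=1, T11=2, T4=1, T13=4, T9=5. No two conflicting transmitters share a frequency.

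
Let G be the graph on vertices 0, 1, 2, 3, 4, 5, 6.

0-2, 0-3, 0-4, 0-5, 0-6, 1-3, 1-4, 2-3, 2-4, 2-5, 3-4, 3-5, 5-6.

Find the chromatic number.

4

0, 2, 3, 5 are pairwise adjacent (a clique of size 4), so at least 4 colors are needed.
4 colors suffice: color a → {0, 1}; color b → {3, 6}; color c → {2}; color d → {4, 5}. Each edge has distinct colors on its endpoints.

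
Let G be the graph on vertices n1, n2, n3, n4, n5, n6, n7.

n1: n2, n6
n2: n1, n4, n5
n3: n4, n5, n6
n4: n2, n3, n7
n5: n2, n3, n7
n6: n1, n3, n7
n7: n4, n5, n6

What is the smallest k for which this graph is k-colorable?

3

The cycle n2-n4-n3-n6-n1-n2 has odd length 5, so it cannot be 2-colored; at least 3 colors are needed.
One proper 3-coloring: n1=3, n2=1, n3=1, n4=2, n5=2, n6=2, n7=1. Every edge joins two different colors.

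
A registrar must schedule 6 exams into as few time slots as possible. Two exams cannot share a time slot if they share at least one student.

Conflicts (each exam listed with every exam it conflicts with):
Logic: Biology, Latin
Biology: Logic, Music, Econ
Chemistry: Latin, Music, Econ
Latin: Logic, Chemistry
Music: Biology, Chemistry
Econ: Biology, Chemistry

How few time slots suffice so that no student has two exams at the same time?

The cycle Latin-Chemistry-Econ-Biology-Logic-Latin has odd length 5, so it cannot be 2-colored; at least 3 time slots are needed.
3 time slots suffice: time slot 1 → {Biology, Chemistry}; time slot 2 → {Logic, Music, Econ}; time slot 3 → {Latin}. Every pair that conflicts lands in different time slots.

3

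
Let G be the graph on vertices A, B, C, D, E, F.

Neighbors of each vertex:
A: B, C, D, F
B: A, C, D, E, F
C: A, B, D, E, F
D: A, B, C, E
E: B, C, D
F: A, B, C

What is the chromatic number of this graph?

B, C, D, E form a clique, so at least 4 colors are needed.
A valid assignment using 4 colors: A=yellow, B=red, C=blue, D=green, E=yellow, F=green. Each edge has distinct colors on its endpoints.

4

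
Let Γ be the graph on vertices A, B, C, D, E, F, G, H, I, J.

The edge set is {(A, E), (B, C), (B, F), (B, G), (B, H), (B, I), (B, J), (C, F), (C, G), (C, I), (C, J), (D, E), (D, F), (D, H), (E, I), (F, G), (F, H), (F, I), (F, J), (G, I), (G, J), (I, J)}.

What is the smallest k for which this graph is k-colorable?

6

B, C, F, G, I, J are pairwise adjacent (a clique of size 6), so at least 6 colors are needed.
One proper 6-coloring: A=2, B=2, C=5, D=2, E=1, F=1, G=6, H=3, I=3, J=4. Every edge joins two different colors.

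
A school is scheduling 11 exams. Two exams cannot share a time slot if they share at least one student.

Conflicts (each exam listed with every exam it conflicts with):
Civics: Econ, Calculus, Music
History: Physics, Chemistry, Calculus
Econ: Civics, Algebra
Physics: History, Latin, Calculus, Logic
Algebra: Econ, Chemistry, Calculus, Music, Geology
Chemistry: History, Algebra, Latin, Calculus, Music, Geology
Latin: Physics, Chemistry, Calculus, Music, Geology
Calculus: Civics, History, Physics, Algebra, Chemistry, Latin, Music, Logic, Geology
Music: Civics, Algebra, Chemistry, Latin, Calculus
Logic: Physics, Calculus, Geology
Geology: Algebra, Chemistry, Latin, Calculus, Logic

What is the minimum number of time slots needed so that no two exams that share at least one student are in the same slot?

Chemistry, Latin, Calculus, Geology are mutually in conflict, so at least 4 time slots are needed.
4 time slots suffice: time slot 1 → {Econ, Calculus}; time slot 2 → {Civics, Physics, Chemistry}; time slot 3 → {History, Music, Geology}; time slot 4 → {Algebra, Latin, Logic}. Each listed conflict is separated.

4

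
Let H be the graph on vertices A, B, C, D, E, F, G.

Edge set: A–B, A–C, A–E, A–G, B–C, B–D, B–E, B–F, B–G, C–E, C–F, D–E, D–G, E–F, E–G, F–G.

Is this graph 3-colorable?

B, D, E, G are pairwise adjacent (a clique of size 4), so at least 4 colors are needed.
So 3 colors are not enough.

No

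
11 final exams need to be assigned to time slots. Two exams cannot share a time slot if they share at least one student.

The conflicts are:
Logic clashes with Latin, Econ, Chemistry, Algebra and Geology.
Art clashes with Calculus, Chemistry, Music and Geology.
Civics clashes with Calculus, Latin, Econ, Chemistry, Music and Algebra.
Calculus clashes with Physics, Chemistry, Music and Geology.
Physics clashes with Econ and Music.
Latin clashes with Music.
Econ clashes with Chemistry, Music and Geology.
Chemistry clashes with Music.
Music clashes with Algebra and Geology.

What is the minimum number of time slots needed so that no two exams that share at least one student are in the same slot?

Civics, Calculus, Chemistry, Music are mutually in conflict, so at least 4 time slots are needed.
A valid assignment using 4 time slots: Logic=1, Art=3, Civics=3, Calculus=2, Physics=3, Latin=2, Econ=2, Chemistry=4, Music=1, Algebra=2, Geology=4. Each listed conflict is separated.

4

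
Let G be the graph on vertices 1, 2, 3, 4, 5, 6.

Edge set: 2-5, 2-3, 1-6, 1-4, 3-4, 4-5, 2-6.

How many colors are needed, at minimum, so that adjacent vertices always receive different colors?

The cycle 6-2-5-4-1-6 has odd length 5, so it cannot be 2-colored; at least 3 colors are needed.
3 colors suffice: color a → {2, 4}; color b → {3, 5, 6}; color c → {1}. Every edge joins two different colors.

3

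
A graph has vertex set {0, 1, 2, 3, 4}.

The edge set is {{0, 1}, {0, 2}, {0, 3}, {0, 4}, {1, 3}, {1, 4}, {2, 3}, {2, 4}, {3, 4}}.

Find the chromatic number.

4

0, 1, 3, 4 are mutually adjacent (a clique of size 4), so at least 4 colors are needed.
A valid assignment using 4 colors: 0=b, 1=d, 2=d, 3=a, 4=c. Every edge joins two different colors.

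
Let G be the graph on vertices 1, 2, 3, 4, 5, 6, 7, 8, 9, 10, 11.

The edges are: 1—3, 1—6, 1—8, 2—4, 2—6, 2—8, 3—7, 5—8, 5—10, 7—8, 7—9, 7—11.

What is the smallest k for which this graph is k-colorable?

2

7 and 9 are adjacent, so at least 2 colors are needed.
A valid assignment using 2 colors: 1=b, 2=b, 3=a, 4=a, 5=b, 6=a, 7=b, 8=a, 9=a, 10=a, 11=a. Each edge has distinct colors on its endpoints.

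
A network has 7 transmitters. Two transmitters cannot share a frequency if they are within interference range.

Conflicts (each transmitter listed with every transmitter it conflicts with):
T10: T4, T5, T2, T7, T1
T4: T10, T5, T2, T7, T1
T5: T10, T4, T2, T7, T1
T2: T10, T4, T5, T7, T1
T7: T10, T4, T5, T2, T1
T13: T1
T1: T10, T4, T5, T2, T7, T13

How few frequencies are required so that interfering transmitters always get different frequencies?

6

T10, T4, T5, T2, T7, T1 are mutually in conflict, so at least 6 frequencies are needed.
6 frequencies suffice: frequency 1 → {T1}; frequency 2 → {T7, T13}; frequency 3 → {T2}; frequency 4 → {T10}; frequency 5 → {T5}; frequency 6 → {T4}. No two conflicting transmitters share a frequency.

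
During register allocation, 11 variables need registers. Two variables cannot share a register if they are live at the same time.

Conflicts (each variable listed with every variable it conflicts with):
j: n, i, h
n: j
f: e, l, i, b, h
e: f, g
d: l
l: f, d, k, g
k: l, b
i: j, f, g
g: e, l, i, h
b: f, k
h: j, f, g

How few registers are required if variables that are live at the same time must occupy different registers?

2

f and h conflict, so at least 2 registers are needed.
2 registers suffice: register 1 → {j, f, d, k, g}; register 2 → {n, e, l, i, b, h}. No two conflicting variables share a register.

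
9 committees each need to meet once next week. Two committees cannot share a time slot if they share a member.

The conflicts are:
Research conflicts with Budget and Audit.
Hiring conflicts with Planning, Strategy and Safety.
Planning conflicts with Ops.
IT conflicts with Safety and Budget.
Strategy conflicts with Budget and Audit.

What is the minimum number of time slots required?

3

The cycle Strategy-Budget-IT-Safety-Hiring-Strategy has odd length 5, so it cannot be 2-colored; at least 3 time slots are needed.
A valid assignment using 3 time slots: Research=2, Hiring=1, Planning=2, Ops=1, IT=2, Strategy=2, Safety=3, Budget=1, Audit=1. Every pair that conflicts lands in different time slots.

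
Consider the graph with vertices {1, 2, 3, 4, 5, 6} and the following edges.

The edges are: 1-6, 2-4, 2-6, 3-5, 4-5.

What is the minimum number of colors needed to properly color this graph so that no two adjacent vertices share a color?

2

1 and 6 are adjacent, so at least 2 colors are needed.
2 colors suffice: color a → {3, 4, 6}; color b → {1, 2, 5}. Each edge has distinct colors on its endpoints.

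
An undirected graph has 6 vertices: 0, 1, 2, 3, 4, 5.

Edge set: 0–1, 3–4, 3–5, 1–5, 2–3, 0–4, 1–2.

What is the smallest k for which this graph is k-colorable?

3

The cycle 4-0-1-5-3-4 has odd length 5, so it cannot be 2-colored; at least 3 colors are needed.
3 colors suffice: 0=blue, 1=red, 2=blue, 3=red, 4=green, 5=blue. Each edge has distinct colors on its endpoints.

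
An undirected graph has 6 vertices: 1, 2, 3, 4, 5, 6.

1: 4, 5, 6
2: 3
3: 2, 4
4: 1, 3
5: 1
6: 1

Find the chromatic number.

1 and 5 are adjacent, so at least 2 colors are needed.
2 colors suffice: 1=a, 2=b, 3=a, 4=b, 5=b, 6=b. Each edge has distinct colors on its endpoints.

2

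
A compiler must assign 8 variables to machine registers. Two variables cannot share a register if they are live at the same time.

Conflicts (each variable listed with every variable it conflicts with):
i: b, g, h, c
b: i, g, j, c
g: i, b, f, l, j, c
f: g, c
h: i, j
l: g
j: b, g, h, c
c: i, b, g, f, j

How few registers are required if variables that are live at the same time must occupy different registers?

4

b, g, j, c all conflict with each other, so at least 4 registers are needed.
4 registers suffice: i=4, b=3, g=1, f=3, h=1, l=2, j=4, c=2. No two conflicting variables share a register.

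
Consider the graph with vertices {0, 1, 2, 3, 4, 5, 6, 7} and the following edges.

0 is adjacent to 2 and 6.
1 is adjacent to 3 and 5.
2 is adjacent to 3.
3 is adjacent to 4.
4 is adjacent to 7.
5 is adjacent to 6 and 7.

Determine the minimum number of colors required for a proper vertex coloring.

3

The cycle 1-5-7-4-3-1 has odd length 5, so it cannot be 2-colored; at least 3 colors are needed.
3 colors suffice: color red → {0, 3, 5}; color blue → {1, 2, 6, 7}; color green → {4}. Each edge has distinct colors on its endpoints.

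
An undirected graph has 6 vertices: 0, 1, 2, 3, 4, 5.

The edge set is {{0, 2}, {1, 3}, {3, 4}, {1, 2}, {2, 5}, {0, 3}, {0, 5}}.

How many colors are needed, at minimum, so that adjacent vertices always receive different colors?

0, 2, 5 form a triangle, so at least 3 colors are needed.
One proper 3-coloring: 0=blue, 1=blue, 2=red, 3=red, 4=blue, 5=green. Each edge has distinct colors on its endpoints.

3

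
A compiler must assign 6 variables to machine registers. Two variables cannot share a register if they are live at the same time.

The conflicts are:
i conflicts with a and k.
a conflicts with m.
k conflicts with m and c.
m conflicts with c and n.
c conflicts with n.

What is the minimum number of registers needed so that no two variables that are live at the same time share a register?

m, c, n all conflict with each other, so at least 3 registers are needed.
3 registers suffice: register 1 → {i, m}; register 2 → {a, c}; register 3 → {k, n}. Each listed conflict is separated.

3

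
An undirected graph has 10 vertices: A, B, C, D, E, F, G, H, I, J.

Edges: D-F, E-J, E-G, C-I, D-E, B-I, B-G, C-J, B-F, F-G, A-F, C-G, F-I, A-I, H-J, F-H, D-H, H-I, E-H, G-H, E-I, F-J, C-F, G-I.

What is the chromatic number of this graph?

F, G, H, I form a clique, so at least 4 colors are needed.
4 colors suffice: color 1 → {E, F}; color 2 → {D, I, J}; color 3 → {A, B, C, H}; color 4 → {G}. No two adjacent vertices share a color.

4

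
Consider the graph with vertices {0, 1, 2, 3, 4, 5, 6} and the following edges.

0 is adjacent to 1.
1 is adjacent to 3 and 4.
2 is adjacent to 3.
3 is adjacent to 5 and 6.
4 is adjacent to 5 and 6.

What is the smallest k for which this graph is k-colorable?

3 and 5 are adjacent, so at least 2 colors are needed.
A valid assignment using 2 colors: 0=red, 1=blue, 2=blue, 3=red, 4=red, 5=blue, 6=blue. Every edge joins two different colors.

2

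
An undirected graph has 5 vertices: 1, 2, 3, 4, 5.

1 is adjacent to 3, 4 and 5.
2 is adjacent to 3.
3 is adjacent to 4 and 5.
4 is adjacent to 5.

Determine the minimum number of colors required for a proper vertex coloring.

1, 3, 4, 5 are mutually adjacent (a clique of size 4), so at least 4 colors are needed.
4 colors suffice: 1=green, 2=blue, 3=red, 4=yellow, 5=blue. Every edge joins two different colors.

4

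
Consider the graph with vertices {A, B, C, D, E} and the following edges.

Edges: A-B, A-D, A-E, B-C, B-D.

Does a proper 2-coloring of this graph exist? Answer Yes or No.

A, B, D are pairwise adjacent, so at least 3 colors are needed.
So 2 colors are not enough.

No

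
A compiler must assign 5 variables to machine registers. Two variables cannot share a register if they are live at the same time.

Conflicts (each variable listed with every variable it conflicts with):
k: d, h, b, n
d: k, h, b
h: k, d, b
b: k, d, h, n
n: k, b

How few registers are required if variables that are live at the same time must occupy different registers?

4

k, d, h, b are mutually in conflict, so at least 4 registers are needed.
A valid assignment using 4 registers: k=2, d=3, h=4, b=1, n=3. No two conflicting variables share a register.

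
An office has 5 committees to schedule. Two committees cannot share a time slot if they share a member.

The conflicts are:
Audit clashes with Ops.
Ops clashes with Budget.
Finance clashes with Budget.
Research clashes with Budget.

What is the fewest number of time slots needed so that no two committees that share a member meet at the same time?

2

Research and Budget conflict, so at least 2 time slots are needed.
A valid assignment using 2 time slots: Audit=1, Ops=2, Finance=2, Research=2, Budget=1. Every pair that conflicts lands in different time slots.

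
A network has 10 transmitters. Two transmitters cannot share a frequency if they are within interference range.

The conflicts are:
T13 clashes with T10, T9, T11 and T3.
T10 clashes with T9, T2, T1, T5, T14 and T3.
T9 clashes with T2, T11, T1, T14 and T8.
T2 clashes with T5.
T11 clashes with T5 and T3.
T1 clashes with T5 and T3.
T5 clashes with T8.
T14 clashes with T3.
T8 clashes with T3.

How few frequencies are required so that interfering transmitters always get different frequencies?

3

T10, T9, T2 are mutually in conflict, so at least 3 frequencies are needed.
3 frequencies suffice: T13=3, T10=2, T9=1, T2=3, T11=2, T1=3, T5=1, T14=3, T8=2, T3=1. Every pair that conflicts lands in different frequencies.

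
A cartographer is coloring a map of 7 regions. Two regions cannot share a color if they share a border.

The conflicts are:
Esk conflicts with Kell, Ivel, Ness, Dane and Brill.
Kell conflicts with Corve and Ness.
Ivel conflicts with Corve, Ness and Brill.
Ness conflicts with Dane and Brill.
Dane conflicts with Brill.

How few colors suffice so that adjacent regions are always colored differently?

4

Esk, Ness, Dane, Brill all conflict with each other, so at least 4 colors are needed.
One proper 4-coloring: Esk=2, Kell=3, Ivel=4, Corve=1, Ness=1, Dane=4, Brill=3. No two conflicting regions share a color.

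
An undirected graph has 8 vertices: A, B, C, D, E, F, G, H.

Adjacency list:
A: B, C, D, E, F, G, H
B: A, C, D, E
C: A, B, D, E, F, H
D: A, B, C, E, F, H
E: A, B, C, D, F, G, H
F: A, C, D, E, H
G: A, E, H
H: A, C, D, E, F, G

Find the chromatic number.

A, C, D, E, F, H are mutually adjacent (a clique of size 6), so at least 6 colors are needed.
6 colors suffice: color 1 → {A}; color 2 → {E}; color 3 → {C, G}; color 4 → {D}; color 5 → {B, H}; color 6 → {F}. Every edge joins two different colors.

6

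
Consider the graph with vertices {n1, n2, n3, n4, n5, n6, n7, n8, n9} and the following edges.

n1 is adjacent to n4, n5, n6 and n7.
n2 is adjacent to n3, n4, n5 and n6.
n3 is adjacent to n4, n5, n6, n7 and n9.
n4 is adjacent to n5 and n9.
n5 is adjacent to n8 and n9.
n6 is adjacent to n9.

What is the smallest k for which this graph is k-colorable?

n2, n3, n4, n5 form a clique, so at least 4 colors are needed.
4 colors suffice: color 1 → {n1, n3, n8}; color 2 → {n5, n6, n7}; color 3 → {n4}; color 4 → {n2, n9}. Every edge joins two different colors.

4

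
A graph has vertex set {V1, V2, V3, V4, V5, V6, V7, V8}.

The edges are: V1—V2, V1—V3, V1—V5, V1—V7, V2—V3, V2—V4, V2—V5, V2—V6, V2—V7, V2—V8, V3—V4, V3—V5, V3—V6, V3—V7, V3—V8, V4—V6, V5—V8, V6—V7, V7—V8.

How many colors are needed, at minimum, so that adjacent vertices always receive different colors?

V2, V3, V4, V6 are pairwise adjacent (a clique of size 4), so at least 4 colors are needed.
4 colors suffice: V1=4, V2=1, V3=2, V4=3, V5=3, V6=4, V7=3, V8=4. No two adjacent vertices share a color.

4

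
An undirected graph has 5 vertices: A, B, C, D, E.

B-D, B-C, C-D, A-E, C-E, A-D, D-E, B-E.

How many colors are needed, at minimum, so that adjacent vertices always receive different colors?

B, C, D, E are mutually adjacent (a clique of size 4), so at least 4 colors are needed.
4 colors suffice: A=3, B=3, C=4, D=2, E=1. Every edge joins two different colors.

4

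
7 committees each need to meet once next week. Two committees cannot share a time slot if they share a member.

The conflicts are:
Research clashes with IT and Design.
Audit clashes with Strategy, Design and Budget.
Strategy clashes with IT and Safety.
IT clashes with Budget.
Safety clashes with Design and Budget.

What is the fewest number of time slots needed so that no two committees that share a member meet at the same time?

The cycle Budget-Safety-Design-Research-IT-Budget has odd length 5, so it cannot be 2-colored; at least 3 time slots are needed.
3 time slots suffice: time slot 1 → {Strategy, Design, Budget}; time slot 2 → {Audit, IT, Safety}; time slot 3 → {Research}. Every pair that conflicts lands in different time slots.

3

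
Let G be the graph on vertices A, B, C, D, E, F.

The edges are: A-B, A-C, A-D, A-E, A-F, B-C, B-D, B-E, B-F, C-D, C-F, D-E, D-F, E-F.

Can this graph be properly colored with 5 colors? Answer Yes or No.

The chromatic number is 5. A, B, C, D, F form a clique, so at least 5 colors are needed.
One proper 5-coloring: A=yellow, B=blue, C=purple, D=green, E=purple, F=red.
That is already a proper 5-coloring.

Yes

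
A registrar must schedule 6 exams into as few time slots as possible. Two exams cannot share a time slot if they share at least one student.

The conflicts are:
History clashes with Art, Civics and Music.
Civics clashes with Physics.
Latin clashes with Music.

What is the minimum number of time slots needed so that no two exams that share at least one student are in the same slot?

2

Latin and Music conflict, so at least 2 time slots are needed.
2 time slots suffice: time slot 1 → {History, Physics, Latin}; time slot 2 → {Art, Civics, Music}. Each listed conflict is separated.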